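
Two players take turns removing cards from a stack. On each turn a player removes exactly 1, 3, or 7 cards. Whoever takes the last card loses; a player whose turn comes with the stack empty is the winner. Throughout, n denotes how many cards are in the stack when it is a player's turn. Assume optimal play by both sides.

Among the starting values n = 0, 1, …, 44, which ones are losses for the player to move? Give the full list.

1, 3, 5, 7, 9, 11, 13, 15, 17, 19, 21, 23, 25, 27, 29, 31, 33, 35, 37, 39, 41, 43

Classify positions by backward induction: terminal positions (no move available) are W. From any other position, the mover wins iff some move reaches an L.
n=0: no move; the opponent has just taken the last card and therefore loses → W
n=1: L (sole option 0(W) is W)
n=2: W (go to 1, an L position)
n=3: L (options 2(W), 0(W) are all W)
n=4: W (go to 3, an L position)
n=5: L (options 4(W), 2(W) are all W)
n=6: W (go to 5, an L position)
n=7: L (options 6(W), 4(W), 0(W) are all W)
n=8: W (go to 7, an L position)
n=9: L (options 8(W), 6(W), 2(W) are all W)
n=10: W (go to 9, an L position)
n=11: L (options 10(W), 8(W), 4(W) are all W)
n=12: W (go to 11, an L position)
n=13: L (options 12(W), 10(W), 6(W) are all W)
n=14: W (go to 13, an L position)
n=15: L (options 14(W), 12(W), 8(W) are all W)
n=16: W (go to 15, an L position)
n=17: L (options 16(W), 14(W), 10(W) are all W)
n=18: W (go to 17, an L position)
n=19: L (options 18(W), 16(W), 12(W) are all W)
n=20: W (go to 19, an L position)
n=21: L (options 20(W), 18(W), 14(W) are all W)
n=22: W (go to 21, an L position)
n=23: L (options 22(W), 20(W), 16(W) are all W)
n=24: W (go to 23, an L position)
n=25: L (options 24(W), 22(W), 18(W) are all W)
n=26: W (go to 25, an L position)
n=27: L (options 26(W), 24(W), 20(W) are all W)
n=28: W (go to 27, an L position)
n=29: L (options 28(W), 26(W), 22(W) are all W)
n=30: W (go to 29, an L position)
n=31: L (options 30(W), 28(W), 24(W) are all W)
n=32: W (go to 31, an L position)
n=33: L (options 32(W), 30(W), 26(W) are all W)
n=34: W (go to 33, an L position)
n=35: L (options 34(W), 32(W), 28(W) are all W)
n=36: W (go to 35, an L position)
n=37: L (options 36(W), 34(W), 30(W) are all W)
n=38: W (go to 37, an L position)
n=39: L (options 38(W), 36(W), 32(W) are all W)
n=40: W (go to 39, an L position)
n=41: L (options 40(W), 38(W), 34(W) are all W)
n=42: W (go to 41, an L position)
n=43: L (options 42(W), 40(W), 36(W) are all W)
n=44: W (go to 43, an L position)
The losing starting values of n are exactly the entries labelled L in this table (22 of them).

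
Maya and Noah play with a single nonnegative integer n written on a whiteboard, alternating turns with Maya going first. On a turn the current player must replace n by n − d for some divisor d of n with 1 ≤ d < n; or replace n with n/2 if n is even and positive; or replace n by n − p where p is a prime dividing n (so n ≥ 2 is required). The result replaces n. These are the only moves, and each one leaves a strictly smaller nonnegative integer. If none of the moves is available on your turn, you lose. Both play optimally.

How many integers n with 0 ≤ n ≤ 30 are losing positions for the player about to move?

7

Use the standard recursion: the mover loses at a terminal position; elsewhere, the mover wins exactly when some move hands the opponent an L position.
n=0: no move → L
n=1: no move → L
n=2: can move to 0, which is L ⇒ W
n=3: can move to 0, which is L ⇒ W
n=4: moves to 2(W), 3(W); every one is W ⇒ L
n=5: can move to 0, which is L ⇒ W
n=6: can move to 4, which is L ⇒ W
n=7: can move to 0, which is L ⇒ W
n=8: can move to 4, which is L ⇒ W
n=9: moves to 6(W), 8(W); every one is W ⇒ L
n=10: can move to 9, which is L ⇒ W
n=11: can move to 0, which is L ⇒ W
n=12: can move to 9, which is L ⇒ W
n=13: can move to 0, which is L ⇒ W
n=14: moves to 7(W), 12(W), 13(W); every one is W ⇒ L
n=15: can move to 14, which is L ⇒ W
n=16: can move to 14, which is L ⇒ W
n=17: can move to 0, which is L ⇒ W
n=18: can move to 9, which is L ⇒ W
n=19: can move to 0, which is L ⇒ W
n=20: moves to 10(W), 15(W), 16(W), 18(W), 19(W); every one is W ⇒ L
n=21: can move to 14, which is L ⇒ W
n=22: can move to 20, which is L ⇒ W
n=23: can move to 0, which is L ⇒ W
n=24: can move to 20, which is L ⇒ W
n=25: can move to 20, which is L ⇒ W
n=26: moves to 13(W), 24(W), 25(W); every one is W ⇒ L
n=27: can move to 26, which is L ⇒ W
n=28: can move to 14, which is L ⇒ W
n=29: can move to 0, which is L ⇒ W
n=30: can move to 20, which is L ⇒ W
L entries with 0 ≤ n ≤ 30: n = 0, 1, 4, 9, 14, 20, 26; that makes 7.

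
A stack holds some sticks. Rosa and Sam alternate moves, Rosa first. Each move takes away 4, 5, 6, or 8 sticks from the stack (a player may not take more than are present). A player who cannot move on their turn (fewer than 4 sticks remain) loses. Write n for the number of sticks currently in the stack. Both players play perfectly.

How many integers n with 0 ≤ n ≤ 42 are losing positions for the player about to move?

16

Build the W/L table. Terminal = L. A non-terminal position is W if it has a move to some L; otherwise it is L.
n=0: no move → L
n=1: no move → L
n=2: no move → L
n=3: no move → L
n=4: reaches L-position 0 → W
n=5: reaches L-position 1 → W
n=6: reaches L-position 2 → W
n=7: reaches L-position 3 → W
n=8: reaches L-position 3 → W
n=9: reaches L-position 3 → W
n=10: reaches L-position 2 → W
n=11: reaches L-position 3 → W
n=12: only reaches 8(W), 7(W), 6(W), 4(W), all W → L
n=13: only reaches 9(W), 8(W), 7(W), 5(W), all W → L
n=14: only reaches 10(W), 9(W), 8(W), 6(W), all W → L
n=15: only reaches 11(W), 10(W), 9(W), 7(W), all W → L
n=16: reaches L-position 12 → W
n=17: reaches L-position 13 → W
n=18: reaches L-position 14 → W
n=19: reaches L-position 15 → W
n=20: reaches L-position 15 → W
n=21: reaches L-position 15 → W
n=22: reaches L-position 14 → W
n=23: reaches L-position 15 → W
n=24: only reaches 20(W), 19(W), 18(W), 16(W), all W → L
n=25: only reaches 21(W), 20(W), 19(W), 17(W), all W → L
n=26: only reaches 22(W), 21(W), 20(W), 18(W), all W → L
n=27: only reaches 23(W), 22(W), 21(W), 19(W), all W → L
n=28: reaches L-position 24 → W
n=29: reaches L-position 25 → W
n=30: reaches L-position 26 → W
n=31: reaches L-position 27 → W
n=32: reaches L-position 27 → W
n=33: reaches L-position 27 → W
n=34: reaches L-position 26 → W
n=35: reaches L-position 27 → W
n=36: only reaches 32(W), 31(W), 30(W), 28(W), all W → L
n=37: only reaches 33(W), 32(W), 31(W), 29(W), all W → L
n=38: only reaches 34(W), 33(W), 32(W), 30(W), all W → L
n=39: only reaches 35(W), 34(W), 33(W), 31(W), all W → L
n=40: reaches L-position 36 → W
n=41: reaches L-position 37 → W
n=42: reaches L-position 38 → W
L entries with 0 ≤ n ≤ 42: n = 0, 1, 2, 3, 12, 13, 14, 15, 24, 25, 26, 27, 36, 37, 38, 39; that makes 16.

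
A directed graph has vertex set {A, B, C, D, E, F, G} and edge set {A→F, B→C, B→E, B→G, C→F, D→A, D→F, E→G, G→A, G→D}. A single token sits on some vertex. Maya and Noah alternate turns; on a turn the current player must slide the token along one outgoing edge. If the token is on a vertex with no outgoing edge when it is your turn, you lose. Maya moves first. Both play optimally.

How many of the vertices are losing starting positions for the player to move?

Use the standard recursion: the mover loses at a terminal position; elsewhere, the mover wins exactly when some move hands the opponent an L position.
Every edge goes from a vertex to one that appears earlier in the order F, A, D, G, E, C, B, so processing vertices in that order labels each vertex after all of its successors.
F: no outgoing edge → L
A: →F(L), so W
D: →F(L), so W
G: →D(W), A(W) — all W, so L
E: →G(L), so W
C: →F(L), so W
B: →G(L), so W
The L vertices are F, G; that is 2 in all.

2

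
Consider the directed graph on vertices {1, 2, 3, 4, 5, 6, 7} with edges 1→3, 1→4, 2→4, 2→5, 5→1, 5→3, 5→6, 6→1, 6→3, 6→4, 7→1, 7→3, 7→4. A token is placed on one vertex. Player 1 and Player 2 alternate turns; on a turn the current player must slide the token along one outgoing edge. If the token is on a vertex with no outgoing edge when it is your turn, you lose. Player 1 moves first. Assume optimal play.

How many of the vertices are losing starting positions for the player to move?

2

Label each position W (a win for the player to move) or L (a loss). A position with no legal move is L; any other position is W exactly when some move reaches an L, and L when every move reaches a W.
Every edge goes from a vertex to one that appears earlier in the order 4, 3, 1, 6, 5, 2, 7, so processing vertices in that order labels each vertex after all of its successors.
4: no outgoing edge → L
3: no outgoing edge → L
1: W (go to 3, an L position)
6: W (go to 3, an L position)
5: W (go to 3, an L position)
2: W (go to 4, an L position)
7: W (go to 3, an L position)
The L vertices are 3, 4; that is 2 in all.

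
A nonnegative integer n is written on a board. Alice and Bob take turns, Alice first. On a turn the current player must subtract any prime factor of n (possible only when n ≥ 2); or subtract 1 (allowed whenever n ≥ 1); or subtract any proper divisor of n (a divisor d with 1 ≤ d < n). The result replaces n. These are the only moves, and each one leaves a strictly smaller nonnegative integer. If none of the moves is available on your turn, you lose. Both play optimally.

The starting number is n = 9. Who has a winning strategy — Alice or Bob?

Bob wins.

Classify positions by backward induction: terminal positions (no move available) are L. From any other position, the mover wins iff some move reaches an L.
n=0: no move → L
n=1: →0(L), so W
n=2: →0(L), so W
n=3: →0(L), so W
n=4: →2(W), 3(W) — all W, so L
n=5: →0(L), so W
n=6: →4(L), so W
n=7: →0(L), so W
n=8: →4(L), so W
n=9: →6(W), 8(W) — all W, so L
The starting position 9 is L: whatever Alice does, the opponent receives a W position.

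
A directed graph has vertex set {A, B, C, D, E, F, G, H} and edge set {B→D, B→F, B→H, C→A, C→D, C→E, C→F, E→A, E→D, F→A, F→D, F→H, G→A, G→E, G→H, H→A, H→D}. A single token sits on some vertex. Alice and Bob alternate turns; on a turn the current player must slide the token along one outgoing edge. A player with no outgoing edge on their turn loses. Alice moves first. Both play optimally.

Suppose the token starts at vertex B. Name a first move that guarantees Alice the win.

Move to D.

Compute win/loss labels from the base case upward. A position with no move is L. Any other position is W if it can reach an L in one move, else L.
Every edge goes from a vertex to one that appears earlier in the order A, D, E, H, F, G, B, C, so processing vertices in that order labels each vertex after all of its successors.
A: no outgoing edge → L
D: no outgoing edge → L
E: W (go to D, an L position)
H: W (go to D, an L position)
F: W (go to D, an L position)
G: W (go to A, an L position)
B: W (go to D, an L position)
C: W (go to D, an L position)
From B, the L positions reachable in one move are: D.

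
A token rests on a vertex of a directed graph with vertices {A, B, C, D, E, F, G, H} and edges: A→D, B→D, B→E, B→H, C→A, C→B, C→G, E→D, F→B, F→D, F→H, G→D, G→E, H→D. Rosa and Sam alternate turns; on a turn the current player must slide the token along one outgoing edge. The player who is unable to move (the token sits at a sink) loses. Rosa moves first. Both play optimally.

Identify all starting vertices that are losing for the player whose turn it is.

Build the W/L table. Terminal = L. A non-terminal position is W if it has a move to some L; otherwise it is L.
Every edge goes from a vertex to one that appears earlier in the order D, E, H, B, G, A, F, C, so processing vertices in that order labels each vertex after all of its successors.
D: no outgoing edge → L
E: W (go to D, an L position)
H: W (go to D, an L position)
B: W (go to D, an L position)
G: W (go to D, an L position)
A: W (go to D, an L position)
F: W (go to D, an L position)
C: L (options A(W), G(W), B(W) are all W)
Reading off the rows marked L gives the requested list; there are 2 such vertices.

C, D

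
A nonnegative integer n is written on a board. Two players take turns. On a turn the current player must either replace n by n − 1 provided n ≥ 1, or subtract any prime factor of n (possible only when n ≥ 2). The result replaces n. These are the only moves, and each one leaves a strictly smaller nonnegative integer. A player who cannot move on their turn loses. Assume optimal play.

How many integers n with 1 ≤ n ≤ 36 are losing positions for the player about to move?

9

Positions with no move are L. A position that does have a move is losing for the player to move precisely when every available move leads to a winning position for the opponent. Fill in the labels:
n=0: no move → L
n=1: W (go to 0, an L position)
n=2: W (go to 0, an L position)
n=3: W (go to 0, an L position)
n=4: L (options 2(W), 3(W) are all W)
n=5: W (go to 0, an L position)
n=6: W (go to 4, an L position)
n=7: W (go to 0, an L position)
n=8: L (options 6(W), 7(W) are all W)
n=9: W (go to 8, an L position)
n=10: W (go to 8, an L position)
n=11: W (go to 0, an L position)
n=12: L (options 9(W), 10(W), 11(W) are all W)
n=13: W (go to 0, an L position)
n=14: W (go to 12, an L position)
n=15: W (go to 12, an L position)
n=16: L (options 14(W), 15(W) are all W)
n=17: W (go to 0, an L position)
n=18: W (go to 16, an L position)
n=19: W (go to 0, an L position)
n=20: L (options 15(W), 18(W), 19(W) are all W)
n=21: W (go to 20, an L position)
n=22: W (go to 20, an L position)
n=23: W (go to 0, an L position)
n=24: L (options 21(W), 22(W), 23(W) are all W)
n=25: W (go to 20, an L position)
n=26: W (go to 24, an L position)
n=27: W (go to 24, an L position)
n=28: L (options 21(W), 26(W), 27(W) are all W)
n=29: W (go to 0, an L position)
n=30: W (go to 28, an L position)
n=31: W (go to 0, an L position)
n=32: L (options 30(W), 31(W) are all W)
n=33: W (go to 32, an L position)
n=34: W (go to 32, an L position)
n=35: W (go to 28, an L position)
n=36: L (options 33(W), 34(W), 35(W) are all W)
L entries with 1 ≤ n ≤ 36 (n=0 is outside the asked range and is not counted): n = 4, 8, 12, 16, 20, 24, 28, 32, 36; that makes 9.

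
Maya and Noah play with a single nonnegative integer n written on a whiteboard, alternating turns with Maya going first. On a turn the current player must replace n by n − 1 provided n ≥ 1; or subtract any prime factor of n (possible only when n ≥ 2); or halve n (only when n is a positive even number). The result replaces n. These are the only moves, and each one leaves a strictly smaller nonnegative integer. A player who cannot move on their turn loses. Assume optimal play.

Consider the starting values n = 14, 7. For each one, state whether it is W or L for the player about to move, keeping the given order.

14: L, 7: W

Compute win/loss labels from the base case upward. A position with no move is L. Any other position is W if it can reach an L in one move, else L.
n=0: no move → L
n=1: can move to 0, which is L ⇒ W
n=2: can move to 0, which is L ⇒ W
n=3: can move to 0, which is L ⇒ W
n=4: moves to 2(W), 3(W); every one is W ⇒ L
n=5: can move to 0, which is L ⇒ W
n=6: can move to 4, which is L ⇒ W
n=7: can move to 0, which is L ⇒ W
n=8: can move to 4, which is L ⇒ W
n=9: moves to 6(W), 8(W); every one is W ⇒ L
n=10: can move to 9, which is L ⇒ W
n=11: can move to 0, which is L ⇒ W
n=12: can move to 9, which is L ⇒ W
n=13: can move to 0, which is L ⇒ W
n=14: moves to 7(W), 12(W), 13(W); every one is W ⇒ L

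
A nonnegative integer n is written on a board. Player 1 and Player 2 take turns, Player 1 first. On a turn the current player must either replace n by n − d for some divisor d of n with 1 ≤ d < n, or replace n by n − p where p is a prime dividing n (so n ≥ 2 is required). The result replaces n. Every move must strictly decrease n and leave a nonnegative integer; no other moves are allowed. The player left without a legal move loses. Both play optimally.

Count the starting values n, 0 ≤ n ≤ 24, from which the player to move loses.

Label each position W (a win for the player to move) or L (a loss). A position with no legal move is L; any other position is W exactly when some move reaches an L, and L when every move reaches a W.
n=0: no move → L
n=1: no move → L
n=2: →0(L), so W
n=3: →0(L), so W
n=4: →2(W), 3(W) — all W, so L
n=5: →0(L), so W
n=6: →4(L), so W
n=7: →0(L), so W
n=8: →4(L), so W
n=9: →6(W), 8(W) — all W, so L
n=10: →9(L), so W
n=11: →0(L), so W
n=12: →9(L), so W
n=13: →0(L), so W
n=14: →7(W), 12(W), 13(W) — all W, so L
n=15: →14(L), so W
n=16: →14(L), so W
n=17: →0(L), so W
n=18: →9(L), so W
n=19: →0(L), so W
n=20: →10(W), 15(W), 16(W), 18(W), 19(W) — all W, so L
n=21: →14(L), so W
n=22: →20(L), so W
n=23: →0(L), so W
n=24: →20(L), so W
L entries with 0 ≤ n ≤ 24: n = 0, 1, 4, 9, 14, 20; that makes 6.

6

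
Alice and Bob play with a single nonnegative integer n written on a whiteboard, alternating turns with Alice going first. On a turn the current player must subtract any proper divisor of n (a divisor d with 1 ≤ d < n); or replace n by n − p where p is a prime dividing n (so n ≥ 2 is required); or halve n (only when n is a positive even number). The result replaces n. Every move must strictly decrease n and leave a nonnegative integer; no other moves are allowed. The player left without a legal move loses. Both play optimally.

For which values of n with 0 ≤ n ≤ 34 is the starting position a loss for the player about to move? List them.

Work bottom-up. With no move the player to move loses. Otherwise the position is W if at least one move leads to an L position for the opponent, and L if every move leads to a W.
n=0: no move → L
n=1: no move → L
n=2: can move to 0, which is L ⇒ W
n=3: can move to 0, which is L ⇒ W
n=4: moves to 2(W), 3(W); every one is W ⇒ L
n=5: can move to 0, which is L ⇒ W
n=6: can move to 4, which is L ⇒ W
n=7: can move to 0, which is L ⇒ W
n=8: can move to 4, which is L ⇒ W
n=9: moves to 6(W), 8(W); every one is W ⇒ L
n=10: can move to 9, which is L ⇒ W
n=11: can move to 0, which is L ⇒ W
n=12: can move to 9, which is L ⇒ W
n=13: can move to 0, which is L ⇒ W
n=14: moves to 7(W), 12(W), 13(W); every one is W ⇒ L
n=15: can move to 14, which is L ⇒ W
n=16: can move to 14, which is L ⇒ W
n=17: can move to 0, which is L ⇒ W
n=18: can move to 9, which is L ⇒ W
n=19: can move to 0, which is L ⇒ W
n=20: moves to 10(W), 15(W), 16(W), 18(W), 19(W); every one is W ⇒ L
n=21: can move to 14, which is L ⇒ W
n=22: can move to 20, which is L ⇒ W
n=23: can move to 0, which is L ⇒ W
n=24: can move to 20, which is L ⇒ W
n=25: can move to 20, which is L ⇒ W
n=26: moves to 13(W), 24(W), 25(W); every one is W ⇒ L
n=27: can move to 26, which is L ⇒ W
n=28: can move to 14, which is L ⇒ W
n=29: can move to 0, which is L ⇒ W
n=30: can move to 20, which is L ⇒ W
n=31: can move to 0, which is L ⇒ W
n=32: moves to 16(W), 24(W), 28(W), 30(W), 31(W); every one is W ⇒ L
n=33: can move to 32, which is L ⇒ W
n=34: can move to 32, which is L ⇒ W
The losing starting values of n are exactly the entries labelled L in this table (8 of them).

0, 1, 4, 9, 14, 20, 26, 32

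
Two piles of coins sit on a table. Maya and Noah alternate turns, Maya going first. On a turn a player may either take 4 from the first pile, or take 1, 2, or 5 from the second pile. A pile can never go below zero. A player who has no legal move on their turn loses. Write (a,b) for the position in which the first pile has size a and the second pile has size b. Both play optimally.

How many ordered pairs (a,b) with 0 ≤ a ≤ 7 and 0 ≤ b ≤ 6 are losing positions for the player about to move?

20

Positions with no move are L. A position that does have a move is losing for the player to move precisely when every available move leads to a winning position for the opponent. Fill in the labels:
Every move lowers a or b (never raises either), so fill the grid row by row in increasing a, and left to right within a row: each cell's successors are then already labelled.
      b=0  b=1  b=2  b=3  b=4  b=5  b=6
a=0:    L    W    W    L    W    W    L
a=1:    L    W    W    L    W    W    L
a=2:    L    W    W    L    W    W    L
a=3:    L    W    W    L    W    W    L
a=4:    W    L    W    W    L    W    W
a=5:    W    L    W    W    L    W    W
a=6:    W    L    W    W    L    W    W
a=7:    W    L    W    W    L    W    W
Cells with no legal move (terminal, hence L): (0,0), (1,0), (2,0), (3,0).
The remaining L cells, each justified by listing all of its moves:
(0,3): L (options (0,2)(W), (0,1)(W) are all W)
(0,6): L (options (0,5)(W), (0,4)(W), (0,1)(W) are all W)
(1,3): L (options (1,2)(W), (1,1)(W) are all W)
(1,6): L (options (1,5)(W), (1,4)(W), (1,1)(W) are all W)
(2,3): L (options (2,2)(W), (2,1)(W) are all W)
(2,6): L (options (2,5)(W), (2,4)(W), (2,1)(W) are all W)
(3,3): L (options (3,2)(W), (3,1)(W) are all W)
(3,6): L (options (3,5)(W), (3,4)(W), (3,1)(W) are all W)
(4,1): L (options (0,1)(W), (4,0)(W) are all W)
(4,4): L (options (0,4)(W), (4,3)(W), (4,2)(W) are all W)
(5,1): L (options (1,1)(W), (5,0)(W) are all W)
(5,4): L (options (1,4)(W), (5,3)(W), (5,2)(W) are all W)
(6,1): L (options (2,1)(W), (6,0)(W) are all W)
(6,4): L (options (2,4)(W), (6,3)(W), (6,2)(W) are all W)
(7,1): L (options (3,1)(W), (7,0)(W) are all W)
(7,4): L (options (3,4)(W), (7,3)(W), (7,2)(W) are all W)
Every other cell has at least one move into one of the L cells above, so it is W.
L cells per row: a=0: 3, a=1: 3, a=2: 3, a=3: 3, a=4: 2, a=5: 2, a=6: 2, a=7: 2; total 20.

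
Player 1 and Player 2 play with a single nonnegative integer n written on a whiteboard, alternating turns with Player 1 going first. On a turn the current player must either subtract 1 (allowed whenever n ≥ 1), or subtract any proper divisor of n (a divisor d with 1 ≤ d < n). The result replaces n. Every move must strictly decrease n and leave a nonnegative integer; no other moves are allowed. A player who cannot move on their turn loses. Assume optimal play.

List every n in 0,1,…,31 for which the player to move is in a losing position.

0, 2, 5, 7, 9, 11, 13, 15, 17, 19, 21, 23, 25, 27, 29, 31

Build the W/L table. Terminal = L. A non-terminal position is W if it has a move to some L; otherwise it is L.
n=0: no move → L
n=1: →0(L), so W
n=2: →1(W) only, which is W, so L
n=3: →2(L), so W
n=4: →2(L), so W
n=5: →4(W) only, which is W, so L
n=6: →5(L), so W
n=7: →6(W) only, which is W, so L
n=8: →7(L), so W
n=9: →6(W), 8(W) — all W, so L
n=10: →5(L), so W
n=11: →10(W) only, which is W, so L
n=12: →9(L), so W
n=13: →12(W) only, which is W, so L
n=14: →7(L), so W
n=15: →10(W), 12(W), 14(W) — all W, so L
n=16: →15(L), so W
n=17: →16(W) only, which is W, so L
n=18: →9(L), so W
n=19: →18(W) only, which is W, so L
n=20: →15(L), so W
n=21: →14(W), 18(W), 20(W) — all W, so L
n=22: →11(L), so W
n=23: →22(W) only, which is W, so L
n=24: →21(L), so W
n=25: →20(W), 24(W) — all W, so L
n=26: →13(L), so W
n=27: →18(W), 24(W), 26(W) — all W, so L
n=28: →21(L), so W
n=29: →28(W) only, which is W, so L
n=30: →15(L), so W
n=31: →30(W) only, which is W, so L
Reading off the rows marked L gives the requested list; there are 16 such values of n.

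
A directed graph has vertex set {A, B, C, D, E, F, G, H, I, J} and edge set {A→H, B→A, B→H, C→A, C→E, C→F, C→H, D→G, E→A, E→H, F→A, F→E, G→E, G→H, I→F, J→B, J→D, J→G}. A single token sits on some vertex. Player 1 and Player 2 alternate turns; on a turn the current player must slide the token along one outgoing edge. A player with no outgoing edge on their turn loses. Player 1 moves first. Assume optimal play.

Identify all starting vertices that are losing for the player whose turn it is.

Compute win/loss labels from the base case upward. A position with no move is L. Any other position is W if it can reach an L in one move, else L.
Every edge goes from a vertex to one that appears earlier in the order H, A, E, G, D, B, J, F, I, C, so processing vertices in that order labels each vertex after all of its successors.
H: no outgoing edge → L
A: W (go to H, an L position)
E: W (go to H, an L position)
G: W (go to H, an L position)
D: L (sole option G(W) is W)
B: W (go to H, an L position)
J: W (go to D, an L position)
F: L (options E(W), A(W) are all W)
I: W (go to F, an L position)
C: W (go to F, an L position)
The losing starting vertices are exactly the entries labelled L in this table (3 of them).

D, F, H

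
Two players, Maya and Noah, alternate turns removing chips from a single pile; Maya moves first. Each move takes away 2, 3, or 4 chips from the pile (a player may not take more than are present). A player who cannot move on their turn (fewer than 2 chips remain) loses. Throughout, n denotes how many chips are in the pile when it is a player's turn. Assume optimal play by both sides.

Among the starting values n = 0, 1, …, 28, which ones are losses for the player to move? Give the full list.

0, 1, 6, 7, 12, 13, 18, 19, 24, 25

Label each position W (a win for the player to move) or L (a loss). A position with no legal move is L; any other position is W exactly when some move reaches an L, and L when every move reaches a W.
n=0: no move → L
n=1: no move → L
n=2: reaches L-position 0 → W
n=3: reaches L-position 1 → W
n=4: reaches L-position 1 → W
n=5: reaches L-position 1 → W
n=6: only reaches 4(W), 3(W), 2(W), all W → L
n=7: only reaches 5(W), 4(W), 3(W), all W → L
n=8: reaches L-position 6 → W
n=9: reaches L-position 7 → W
n=10: reaches L-position 7 → W
n=11: reaches L-position 7 → W
n=12: only reaches 10(W), 9(W), 8(W), all W → L
n=13: only reaches 11(W), 10(W), 9(W), all W → L
n=14: reaches L-position 12 → W
n=15: reaches L-position 13 → W
n=16: reaches L-position 13 → W
n=17: reaches L-position 13 → W
n=18: only reaches 16(W), 15(W), 14(W), all W → L
n=19: only reaches 17(W), 16(W), 15(W), all W → L
n=20: reaches L-position 18 → W
n=21: reaches L-position 19 → W
n=22: reaches L-position 19 → W
n=23: reaches L-position 19 → W
n=24: only reaches 22(W), 21(W), 20(W), all W → L
n=25: only reaches 23(W), 22(W), 21(W), all W → L
n=26: reaches L-position 24 → W
n=27: reaches L-position 25 → W
n=28: reaches L-position 25 → W
Reading off the rows marked L gives the requested list; there are 10 such values of n.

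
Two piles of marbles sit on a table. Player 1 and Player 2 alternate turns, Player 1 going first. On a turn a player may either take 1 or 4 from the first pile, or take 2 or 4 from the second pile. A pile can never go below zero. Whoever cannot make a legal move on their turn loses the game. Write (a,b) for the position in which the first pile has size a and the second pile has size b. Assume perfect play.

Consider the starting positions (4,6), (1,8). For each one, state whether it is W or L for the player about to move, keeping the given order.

Classify positions by backward induction: terminal positions (no move available) are L. From any other position, the mover wins iff some move reaches an L.
No move ever increases a pile, so every position that can arise here has a ≤ 4 and b ≤ 8; it is enough to label the cells with 0 ≤ a ≤ 4 and 0 ≤ b ≤ 8.
Every move lowers a or b (never raises either), so fill the grid row by row in increasing a, and left to right within a row: each cell's successors are then already labelled.
      b=0  b=1  b=2  b=3  b=4  b=5  b=6  b=7  b=8
a=0:    L    L    W    W    W    W    L    L    W
a=1:    W    W    L    L    W    W    W    W    L
a=2:    L    L    W    W    W    W    L    L    W
a=3:    W    W    L    L    W    W    W    W    L
a=4:    W    W    W    W    L    L    W    W    W
Cells with no legal move (terminal, hence L): (0,0), (0,1).
The remaining L cells, each justified by listing all of its moves:
(0,6): moves to (0,4)(W), (0,2)(W); every one is W ⇒ L
(0,7): moves to (0,5)(W), (0,3)(W); every one is W ⇒ L
(1,2): moves to (0,2)(W), (1,0)(W); every one is W ⇒ L
(1,3): moves to (0,3)(W), (1,1)(W); every one is W ⇒ L
(1,8): moves to (0,8)(W), (1,6)(W), (1,4)(W); every one is W ⇒ L
(2,0): the only move is to (1,0)(W), a W ⇒ L
(2,1): the only move is to (1,1)(W), a W ⇒ L
(2,6): moves to (1,6)(W), (2,4)(W), (2,2)(W); every one is W ⇒ L
(2,7): moves to (1,7)(W), (2,5)(W), (2,3)(W); every one is W ⇒ L
(3,2): moves to (2,2)(W), (3,0)(W); every one is W ⇒ L
(3,3): moves to (2,3)(W), (3,1)(W); every one is W ⇒ L
(3,8): moves to (2,8)(W), (3,6)(W), (3,4)(W); every one is W ⇒ L
(4,4): moves to (3,4)(W), (0,4)(W), (4,2)(W), (4,0)(W); every one is W ⇒ L
(4,5): moves to (3,5)(W), (0,5)(W), (4,3)(W), (4,1)(W); every one is W ⇒ L
Every other cell has at least one move into one of the L cells above, so it is W.
(4,6): the move to (0,6) reaches an L cell, so W
(1,8): one of the L cells justified above, so L

(4,6): W, (1,8): L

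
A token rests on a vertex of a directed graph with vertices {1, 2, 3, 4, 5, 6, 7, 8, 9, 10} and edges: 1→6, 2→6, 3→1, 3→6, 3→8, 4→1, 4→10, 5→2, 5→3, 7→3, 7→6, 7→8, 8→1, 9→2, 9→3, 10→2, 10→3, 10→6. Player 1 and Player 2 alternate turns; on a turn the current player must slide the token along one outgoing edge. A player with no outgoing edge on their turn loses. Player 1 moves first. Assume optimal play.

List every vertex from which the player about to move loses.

4, 5, 6, 8, 9

Build the W/L table. Terminal = L. A non-terminal position is W if it has a move to some L; otherwise it is L.
Every edge goes from a vertex to one that appears earlier in the order 6, 1, 8, 2, 3, 9, 10, 4, 7, 5, so processing vertices in that order labels each vertex after all of its successors.
6: no outgoing edge → L
1: reaches L-position 6 → W
8: only reaches 1(W), which is W → L
2: reaches L-position 6 → W
3: reaches L-position 8 → W
9: only reaches 3(W), 2(W), all W → L
10: reaches L-position 6 → W
4: only reaches 10(W), 1(W), all W → L
7: reaches L-position 8 → W
5: only reaches 3(W), 2(W), all W → L
The losing starting vertices are exactly the entries labelled L in this table (5 of them).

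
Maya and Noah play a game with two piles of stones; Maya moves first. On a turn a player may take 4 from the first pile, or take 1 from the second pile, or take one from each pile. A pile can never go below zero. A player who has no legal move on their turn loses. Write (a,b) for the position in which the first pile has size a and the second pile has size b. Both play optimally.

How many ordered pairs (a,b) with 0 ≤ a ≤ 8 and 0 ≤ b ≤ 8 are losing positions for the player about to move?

36

Positions with no move are L. A position that does have a move is losing for the player to move precisely when every available move leads to a winning position for the opponent. Fill in the labels:
Every move lowers a or b (never raises either), so fill the grid row by row in increasing a, and left to right within a row: each cell's successors are then already labelled.
      b=0  b=1  b=2  b=3  b=4  b=5  b=6  b=7  b=8
a=0:    L    W    L    W    L    W    L    W    L
a=1:    L    W    L    W    L    W    L    W    L
a=2:    L    W    L    W    L    W    L    W    L
a=3:    L    W    L    W    L    W    L    W    L
a=4:    W    W    W    W    W    W    W    W    W
a=5:    W    L    W    L    W    L    W    L    W
a=6:    W    L    W    L    W    L    W    L    W
a=7:    W    L    W    L    W    L    W    L    W
a=8:    L    W    W    L    W    L    W    L    W
Cells with no legal move (terminal, hence L): (0,0), (1,0), (2,0), (3,0).
The remaining L cells, each justified by listing all of its moves:
(0,2): L (sole option (0,1)(W) is W)
(0,4): L (sole option (0,3)(W) is W)
(0,6): L (sole option (0,5)(W) is W)
(0,8): L (sole option (0,7)(W) is W)
(1,2): L (options (1,1)(W), (0,1)(W) are all W)
(1,4): L (options (1,3)(W), (0,3)(W) are all W)
(1,6): L (options (1,5)(W), (0,5)(W) are all W)
(1,8): L (options (1,7)(W), (0,7)(W) are all W)
(2,2): L (options (2,1)(W), (1,1)(W) are all W)
(2,4): L (options (2,3)(W), (1,3)(W) are all W)
(2,6): L (options (2,5)(W), (1,5)(W) are all W)
(2,8): L (options (2,7)(W), (1,7)(W) are all W)
(3,2): L (options (3,1)(W), (2,1)(W) are all W)
(3,4): L (options (3,3)(W), (2,3)(W) are all W)
(3,6): L (options (3,5)(W), (2,5)(W) are all W)
(3,8): L (options (3,7)(W), (2,7)(W) are all W)
(5,1): L (options (1,1)(W), (5,0)(W), (4,0)(W) are all W)
(5,3): L (options (1,3)(W), (5,2)(W), (4,2)(W) are all W)
(5,5): L (options (1,5)(W), (5,4)(W), (4,4)(W) are all W)
(5,7): L (options (1,7)(W), (5,6)(W), (4,6)(W) are all W)
(6,1): L (options (2,1)(W), (6,0)(W), (5,0)(W) are all W)
(6,3): L (options (2,3)(W), (6,2)(W), (5,2)(W) are all W)
(6,5): L (options (2,5)(W), (6,4)(W), (5,4)(W) are all W)
(6,7): L (options (2,7)(W), (6,6)(W), (5,6)(W) are all W)
(7,1): L (options (3,1)(W), (7,0)(W), (6,0)(W) are all W)
(7,3): L (options (3,3)(W), (7,2)(W), (6,2)(W) are all W)
(7,5): L (options (3,5)(W), (7,4)(W), (6,4)(W) are all W)
(7,7): L (options (3,7)(W), (7,6)(W), (6,6)(W) are all W)
(8,0): L (sole option (4,0)(W) is W)
(8,3): L (options (4,3)(W), (8,2)(W), (7,2)(W) are all W)
(8,5): L (options (4,5)(W), (8,4)(W), (7,4)(W) are all W)
(8,7): L (options (4,7)(W), (8,6)(W), (7,6)(W) are all W)
Every other cell has at least one move into one of the L cells above, so it is W.
L cells per row: a=0: 5, a=1: 5, a=2: 5, a=3: 5, a=4: 0, a=5: 4, a=6: 4, a=7: 4, a=8: 4; total 36.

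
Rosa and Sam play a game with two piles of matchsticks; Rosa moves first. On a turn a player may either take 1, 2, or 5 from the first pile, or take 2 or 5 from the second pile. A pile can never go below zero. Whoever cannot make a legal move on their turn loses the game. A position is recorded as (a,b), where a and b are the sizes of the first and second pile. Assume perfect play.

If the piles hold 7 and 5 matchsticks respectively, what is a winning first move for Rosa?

Build the W/L table. Terminal = L. A non-terminal position is W if it has a move to some L; otherwise it is L.
No move ever increases a pile, so every position that can arise here has a ≤ 7 and b ≤ 5; it is enough to label the cells with 0 ≤ a ≤ 7 and 0 ≤ b ≤ 5.
Every move lowers a or b (never raises either), so fill the grid row by row in increasing a, and left to right within a row: each cell's successors are then already labelled.
      b=0  b=1  b=2  b=3  b=4  b=5
a=0:    L    L    W    W    L    W
a=1:    W    W    L    L    W    W
a=2:    W    W    W    W    W    L
a=3:    L    L    W    W    L    W
a=4:    W    W    L    L    W    W
a=5:    W    W    W    W    W    L
a=6:    L    L    W    W    L    W
a=7:    W    W    L    L    W    W
Cells with no legal move (terminal, hence L): (0,0), (0,1).
The remaining L cells, each justified by listing all of its moves:
(0,4): only reaches (0,2)(W), which is W → L
(1,2): only reaches (0,2)(W), (1,0)(W), all W → L
(1,3): only reaches (0,3)(W), (1,1)(W), all W → L
(2,5): only reaches (1,5)(W), (0,5)(W), (2,3)(W), (2,0)(W), all W → L
(3,0): only reaches (2,0)(W), (1,0)(W), all W → L
(3,1): only reaches (2,1)(W), (1,1)(W), all W → L
(3,4): only reaches (2,4)(W), (1,4)(W), (3,2)(W), all W → L
(4,2): only reaches (3,2)(W), (2,2)(W), (4,0)(W), all W → L
(4,3): only reaches (3,3)(W), (2,3)(W), (4,1)(W), all W → L
(5,5): only reaches (4,5)(W), (3,5)(W), (0,5)(W), (5,3)(W), (5,0)(W), all W → L
(6,0): only reaches (5,0)(W), (4,0)(W), (1,0)(W), all W → L
(6,1): only reaches (5,1)(W), (4,1)(W), (1,1)(W), all W → L
(6,4): only reaches (5,4)(W), (4,4)(W), (1,4)(W), (6,2)(W), all W → L
(7,2): only reaches (6,2)(W), (5,2)(W), (2,2)(W), (7,0)(W), all W → L
(7,3): only reaches (6,3)(W), (5,3)(W), (2,3)(W), (7,1)(W), all W → L
Every other cell has at least one move into one of the L cells above, so it is W.
From (7,5), the L positions reachable in one move are: (5,5), (2,5), (7,3). Any move reaching one of these is winning.

Move to (5,5).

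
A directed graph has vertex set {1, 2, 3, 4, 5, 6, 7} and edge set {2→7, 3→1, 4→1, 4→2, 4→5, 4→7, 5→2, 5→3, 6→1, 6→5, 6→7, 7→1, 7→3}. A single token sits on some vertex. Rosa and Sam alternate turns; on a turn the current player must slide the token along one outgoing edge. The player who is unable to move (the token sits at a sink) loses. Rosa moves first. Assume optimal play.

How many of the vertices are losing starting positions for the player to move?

2

Classify positions by backward induction: terminal positions (no move available) are L. From any other position, the mover wins iff some move reaches an L.
Every edge goes from a vertex to one that appears earlier in the order 1, 3, 7, 2, 5, 4, 6, so processing vertices in that order labels each vertex after all of its successors.
1: no outgoing edge → L
3: →1(L), so W
7: →1(L), so W
2: →7(W) only, which is W, so L
5: →2(L), so W
4: →2(L), so W
6: →1(L), so W
The L vertices are 1, 2; that is 2 in all.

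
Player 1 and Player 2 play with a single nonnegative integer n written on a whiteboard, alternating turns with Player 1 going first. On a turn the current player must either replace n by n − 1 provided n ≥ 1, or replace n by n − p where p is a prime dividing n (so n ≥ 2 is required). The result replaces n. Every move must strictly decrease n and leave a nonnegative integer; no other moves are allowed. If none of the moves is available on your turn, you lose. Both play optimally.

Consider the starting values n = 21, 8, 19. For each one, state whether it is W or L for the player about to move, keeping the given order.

21: W, 8: L, 19: W

Label each position W (a win for the player to move) or L (a loss). A position with no legal move is L; any other position is W exactly when some move reaches an L, and L when every move reaches a W.
n=0: no move → L
n=1: →0(L), so W
n=2: →0(L), so W
n=3: →0(L), so W
n=4: →2(W), 3(W) — all W, so L
n=5: →0(L), so W
n=6: →4(L), so W
n=7: →0(L), so W
n=8: →6(W), 7(W) — all W, so L
n=9: →8(L), so W
n=10: →8(L), so W
n=11: →0(L), so W
n=12: →9(W), 10(W), 11(W) — all W, so L
n=13: →0(L), so W
n=14: →12(L), so W
n=15: →12(L), so W
n=16: →14(W), 15(W) — all W, so L
n=17: →0(L), so W
n=18: →16(L), so W
n=19: →0(L), so W
n=20: →15(W), 18(W), 19(W) — all W, so L
n=21: →20(L), so W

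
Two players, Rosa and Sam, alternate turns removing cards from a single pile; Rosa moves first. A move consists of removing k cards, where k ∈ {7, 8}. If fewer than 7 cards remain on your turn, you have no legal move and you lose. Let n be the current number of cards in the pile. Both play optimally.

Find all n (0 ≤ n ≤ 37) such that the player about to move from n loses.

0, 1, 2, 3, 4, 5, 6, 15, 16, 17, 18, 19, 20, 21, 30, 31, 32, 33, 34, 35, 36

Use the standard recursion: the mover loses at a terminal position; elsewhere, the mover wins exactly when some move hands the opponent an L position.
n=0: no move → L
n=1: no move → L
n=2: no move → L
n=3: no move → L
n=4: no move → L
n=5: no move → L
n=6: no move → L
n=7: can move to 0, which is L ⇒ W
n=8: can move to 1, which is L ⇒ W
n=9: can move to 2, which is L ⇒ W
n=10: can move to 3, which is L ⇒ W
n=11: can move to 4, which is L ⇒ W
n=12: can move to 5, which is L ⇒ W
n=13: can move to 6, which is L ⇒ W
n=14: can move to 6, which is L ⇒ W
n=15: moves to 8(W), 7(W); every one is W ⇒ L
n=16: moves to 9(W), 8(W); every one is W ⇒ L
n=17: moves to 10(W), 9(W); every one is W ⇒ L
n=18: moves to 11(W), 10(W); every one is W ⇒ L
n=19: moves to 12(W), 11(W); every one is W ⇒ L
n=20: moves to 13(W), 12(W); every one is W ⇒ L
n=21: moves to 14(W), 13(W); every one is W ⇒ L
n=22: can move to 15, which is L ⇒ W
n=23: can move to 16, which is L ⇒ W
n=24: can move to 17, which is L ⇒ W
n=25: can move to 18, which is L ⇒ W
n=26: can move to 19, which is L ⇒ W
n=27: can move to 20, which is L ⇒ W
n=28: can move to 21, which is L ⇒ W
n=29: can move to 21, which is L ⇒ W
n=30: moves to 23(W), 22(W); every one is W ⇒ L
n=31: moves to 24(W), 23(W); every one is W ⇒ L
n=32: moves to 25(W), 24(W); every one is W ⇒ L
n=33: moves to 26(W), 25(W); every one is W ⇒ L
n=34: moves to 27(W), 26(W); every one is W ⇒ L
n=35: moves to 28(W), 27(W); every one is W ⇒ L
n=36: moves to 29(W), 28(W); every one is W ⇒ L
n=37: can move to 30, which is L ⇒ W
Reading off the rows marked L gives the requested list; there are 21 such values of n.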